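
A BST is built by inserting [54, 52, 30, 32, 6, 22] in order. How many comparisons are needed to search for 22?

Search path for 22: 54 -> 52 -> 30 -> 6 -> 22
Found: True
Comparisons: 5


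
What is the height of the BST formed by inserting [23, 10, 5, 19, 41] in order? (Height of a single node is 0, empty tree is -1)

Insertion order: [23, 10, 5, 19, 41]
Tree (level-order array): [23, 10, 41, 5, 19]
Compute height bottom-up (empty subtree = -1):
  height(5) = 1 + max(-1, -1) = 0
  height(19) = 1 + max(-1, -1) = 0
  height(10) = 1 + max(0, 0) = 1
  height(41) = 1 + max(-1, -1) = 0
  height(23) = 1 + max(1, 0) = 2
Height = 2


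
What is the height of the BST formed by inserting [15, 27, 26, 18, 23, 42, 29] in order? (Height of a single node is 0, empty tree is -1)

Insertion order: [15, 27, 26, 18, 23, 42, 29]
Tree (level-order array): [15, None, 27, 26, 42, 18, None, 29, None, None, 23]
Compute height bottom-up (empty subtree = -1):
  height(23) = 1 + max(-1, -1) = 0
  height(18) = 1 + max(-1, 0) = 1
  height(26) = 1 + max(1, -1) = 2
  height(29) = 1 + max(-1, -1) = 0
  height(42) = 1 + max(0, -1) = 1
  height(27) = 1 + max(2, 1) = 3
  height(15) = 1 + max(-1, 3) = 4
Height = 4


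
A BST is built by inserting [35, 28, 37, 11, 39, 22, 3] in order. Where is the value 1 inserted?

Starting tree (level order): [35, 28, 37, 11, None, None, 39, 3, 22]
Insertion path: 35 -> 28 -> 11 -> 3
Result: insert 1 as left child of 3
Final tree (level order): [35, 28, 37, 11, None, None, 39, 3, 22, None, None, 1]


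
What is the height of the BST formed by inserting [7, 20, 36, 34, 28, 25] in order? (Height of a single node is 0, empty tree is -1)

Insertion order: [7, 20, 36, 34, 28, 25]
Tree (level-order array): [7, None, 20, None, 36, 34, None, 28, None, 25]
Compute height bottom-up (empty subtree = -1):
  height(25) = 1 + max(-1, -1) = 0
  height(28) = 1 + max(0, -1) = 1
  height(34) = 1 + max(1, -1) = 2
  height(36) = 1 + max(2, -1) = 3
  height(20) = 1 + max(-1, 3) = 4
  height(7) = 1 + max(-1, 4) = 5
Height = 5


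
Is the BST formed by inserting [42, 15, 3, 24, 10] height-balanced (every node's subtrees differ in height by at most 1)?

Tree (level-order array): [42, 15, None, 3, 24, None, 10]
Definition: a tree is height-balanced if, at every node, |h(left) - h(right)| <= 1 (empty subtree has height -1).
Bottom-up per-node check:
  node 10: h_left=-1, h_right=-1, diff=0 [OK], height=0
  node 3: h_left=-1, h_right=0, diff=1 [OK], height=1
  node 24: h_left=-1, h_right=-1, diff=0 [OK], height=0
  node 15: h_left=1, h_right=0, diff=1 [OK], height=2
  node 42: h_left=2, h_right=-1, diff=3 [FAIL (|2--1|=3 > 1)], height=3
Node 42 violates the condition: |2 - -1| = 3 > 1.
Result: Not balanced


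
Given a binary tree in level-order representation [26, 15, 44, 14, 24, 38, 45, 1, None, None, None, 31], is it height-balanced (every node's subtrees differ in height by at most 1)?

Tree (level-order array): [26, 15, 44, 14, 24, 38, 45, 1, None, None, None, 31]
Definition: a tree is height-balanced if, at every node, |h(left) - h(right)| <= 1 (empty subtree has height -1).
Bottom-up per-node check:
  node 1: h_left=-1, h_right=-1, diff=0 [OK], height=0
  node 14: h_left=0, h_right=-1, diff=1 [OK], height=1
  node 24: h_left=-1, h_right=-1, diff=0 [OK], height=0
  node 15: h_left=1, h_right=0, diff=1 [OK], height=2
  node 31: h_left=-1, h_right=-1, diff=0 [OK], height=0
  node 38: h_left=0, h_right=-1, diff=1 [OK], height=1
  node 45: h_left=-1, h_right=-1, diff=0 [OK], height=0
  node 44: h_left=1, h_right=0, diff=1 [OK], height=2
  node 26: h_left=2, h_right=2, diff=0 [OK], height=3
All nodes satisfy the balance condition.
Result: Balanced


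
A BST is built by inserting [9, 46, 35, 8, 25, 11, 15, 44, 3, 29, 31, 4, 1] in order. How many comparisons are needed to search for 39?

Search path for 39: 9 -> 46 -> 35 -> 44
Found: False
Comparisons: 4


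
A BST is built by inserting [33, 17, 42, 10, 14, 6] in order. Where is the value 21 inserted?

Starting tree (level order): [33, 17, 42, 10, None, None, None, 6, 14]
Insertion path: 33 -> 17
Result: insert 21 as right child of 17
Final tree (level order): [33, 17, 42, 10, 21, None, None, 6, 14]


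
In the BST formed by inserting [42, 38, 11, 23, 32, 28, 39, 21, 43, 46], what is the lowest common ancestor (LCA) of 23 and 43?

Tree insertion order: [42, 38, 11, 23, 32, 28, 39, 21, 43, 46]
Tree (level-order array): [42, 38, 43, 11, 39, None, 46, None, 23, None, None, None, None, 21, 32, None, None, 28]
In a BST, the LCA of p=23, q=43 is the first node v on the
root-to-leaf path with p <= v <= q (go left if both < v, right if both > v).
Walk from root:
  at 42: 23 <= 42 <= 43, this is the LCA
LCA = 42


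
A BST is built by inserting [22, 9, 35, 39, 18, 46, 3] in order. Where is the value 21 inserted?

Starting tree (level order): [22, 9, 35, 3, 18, None, 39, None, None, None, None, None, 46]
Insertion path: 22 -> 9 -> 18
Result: insert 21 as right child of 18
Final tree (level order): [22, 9, 35, 3, 18, None, 39, None, None, None, 21, None, 46]


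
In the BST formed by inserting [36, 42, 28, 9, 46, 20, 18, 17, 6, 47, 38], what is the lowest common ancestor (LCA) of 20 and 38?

Tree insertion order: [36, 42, 28, 9, 46, 20, 18, 17, 6, 47, 38]
Tree (level-order array): [36, 28, 42, 9, None, 38, 46, 6, 20, None, None, None, 47, None, None, 18, None, None, None, 17]
In a BST, the LCA of p=20, q=38 is the first node v on the
root-to-leaf path with p <= v <= q (go left if both < v, right if both > v).
Walk from root:
  at 36: 20 <= 36 <= 38, this is the LCA
LCA = 36


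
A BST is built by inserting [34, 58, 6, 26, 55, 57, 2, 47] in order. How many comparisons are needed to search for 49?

Search path for 49: 34 -> 58 -> 55 -> 47
Found: False
Comparisons: 4


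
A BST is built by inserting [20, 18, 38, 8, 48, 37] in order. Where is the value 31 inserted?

Starting tree (level order): [20, 18, 38, 8, None, 37, 48]
Insertion path: 20 -> 38 -> 37
Result: insert 31 as left child of 37
Final tree (level order): [20, 18, 38, 8, None, 37, 48, None, None, 31]


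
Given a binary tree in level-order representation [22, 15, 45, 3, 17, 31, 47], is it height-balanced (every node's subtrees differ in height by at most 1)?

Tree (level-order array): [22, 15, 45, 3, 17, 31, 47]
Definition: a tree is height-balanced if, at every node, |h(left) - h(right)| <= 1 (empty subtree has height -1).
Bottom-up per-node check:
  node 3: h_left=-1, h_right=-1, diff=0 [OK], height=0
  node 17: h_left=-1, h_right=-1, diff=0 [OK], height=0
  node 15: h_left=0, h_right=0, diff=0 [OK], height=1
  node 31: h_left=-1, h_right=-1, diff=0 [OK], height=0
  node 47: h_left=-1, h_right=-1, diff=0 [OK], height=0
  node 45: h_left=0, h_right=0, diff=0 [OK], height=1
  node 22: h_left=1, h_right=1, diff=0 [OK], height=2
All nodes satisfy the balance condition.
Result: Balanced


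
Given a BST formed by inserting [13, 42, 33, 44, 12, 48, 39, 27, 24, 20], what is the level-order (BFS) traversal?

Tree insertion order: [13, 42, 33, 44, 12, 48, 39, 27, 24, 20]
Tree (level-order array): [13, 12, 42, None, None, 33, 44, 27, 39, None, 48, 24, None, None, None, None, None, 20]
BFS from the root, enqueuing left then right child of each popped node:
  queue [13] -> pop 13, enqueue [12, 42], visited so far: [13]
  queue [12, 42] -> pop 12, enqueue [none], visited so far: [13, 12]
  queue [42] -> pop 42, enqueue [33, 44], visited so far: [13, 12, 42]
  queue [33, 44] -> pop 33, enqueue [27, 39], visited so far: [13, 12, 42, 33]
  queue [44, 27, 39] -> pop 44, enqueue [48], visited so far: [13, 12, 42, 33, 44]
  queue [27, 39, 48] -> pop 27, enqueue [24], visited so far: [13, 12, 42, 33, 44, 27]
  queue [39, 48, 24] -> pop 39, enqueue [none], visited so far: [13, 12, 42, 33, 44, 27, 39]
  queue [48, 24] -> pop 48, enqueue [none], visited so far: [13, 12, 42, 33, 44, 27, 39, 48]
  queue [24] -> pop 24, enqueue [20], visited so far: [13, 12, 42, 33, 44, 27, 39, 48, 24]
  queue [20] -> pop 20, enqueue [none], visited so far: [13, 12, 42, 33, 44, 27, 39, 48, 24, 20]
Result: [13, 12, 42, 33, 44, 27, 39, 48, 24, 20]


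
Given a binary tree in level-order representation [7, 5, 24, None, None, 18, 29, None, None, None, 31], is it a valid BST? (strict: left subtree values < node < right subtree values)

Level-order array: [7, 5, 24, None, None, 18, 29, None, None, None, 31]
Validate using subtree bounds (lo, hi): at each node, require lo < value < hi,
then recurse left with hi=value and right with lo=value.
Preorder trace (stopping at first violation):
  at node 7 with bounds (-inf, +inf): OK
  at node 5 with bounds (-inf, 7): OK
  at node 24 with bounds (7, +inf): OK
  at node 18 with bounds (7, 24): OK
  at node 29 with bounds (24, +inf): OK
  at node 31 with bounds (29, +inf): OK
No violation found at any node.
Result: Valid BST


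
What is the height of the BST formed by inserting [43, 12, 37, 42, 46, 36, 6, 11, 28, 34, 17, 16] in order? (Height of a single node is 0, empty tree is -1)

Insertion order: [43, 12, 37, 42, 46, 36, 6, 11, 28, 34, 17, 16]
Tree (level-order array): [43, 12, 46, 6, 37, None, None, None, 11, 36, 42, None, None, 28, None, None, None, 17, 34, 16]
Compute height bottom-up (empty subtree = -1):
  height(11) = 1 + max(-1, -1) = 0
  height(6) = 1 + max(-1, 0) = 1
  height(16) = 1 + max(-1, -1) = 0
  height(17) = 1 + max(0, -1) = 1
  height(34) = 1 + max(-1, -1) = 0
  height(28) = 1 + max(1, 0) = 2
  height(36) = 1 + max(2, -1) = 3
  height(42) = 1 + max(-1, -1) = 0
  height(37) = 1 + max(3, 0) = 4
  height(12) = 1 + max(1, 4) = 5
  height(46) = 1 + max(-1, -1) = 0
  height(43) = 1 + max(5, 0) = 6
Height = 6


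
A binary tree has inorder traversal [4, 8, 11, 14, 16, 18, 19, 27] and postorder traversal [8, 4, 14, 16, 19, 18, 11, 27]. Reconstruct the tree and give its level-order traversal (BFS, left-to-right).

Inorder:   [4, 8, 11, 14, 16, 18, 19, 27]
Postorder: [8, 4, 14, 16, 19, 18, 11, 27]
Algorithm: postorder visits root last, so walk postorder right-to-left;
each value is the root of the current inorder slice — split it at that
value, recurse on the right subtree first, then the left.
Recursive splits:
  root=27; inorder splits into left=[4, 8, 11, 14, 16, 18, 19], right=[]
  root=11; inorder splits into left=[4, 8], right=[14, 16, 18, 19]
  root=18; inorder splits into left=[14, 16], right=[19]
  root=19; inorder splits into left=[], right=[]
  root=16; inorder splits into left=[14], right=[]
  root=14; inorder splits into left=[], right=[]
  root=4; inorder splits into left=[], right=[8]
  root=8; inorder splits into left=[], right=[]
Reconstructed level-order: [27, 11, 4, 18, 8, 16, 19, 14]


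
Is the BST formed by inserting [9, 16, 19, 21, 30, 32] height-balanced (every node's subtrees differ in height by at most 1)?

Tree (level-order array): [9, None, 16, None, 19, None, 21, None, 30, None, 32]
Definition: a tree is height-balanced if, at every node, |h(left) - h(right)| <= 1 (empty subtree has height -1).
Bottom-up per-node check:
  node 32: h_left=-1, h_right=-1, diff=0 [OK], height=0
  node 30: h_left=-1, h_right=0, diff=1 [OK], height=1
  node 21: h_left=-1, h_right=1, diff=2 [FAIL (|-1-1|=2 > 1)], height=2
  node 19: h_left=-1, h_right=2, diff=3 [FAIL (|-1-2|=3 > 1)], height=3
  node 16: h_left=-1, h_right=3, diff=4 [FAIL (|-1-3|=4 > 1)], height=4
  node 9: h_left=-1, h_right=4, diff=5 [FAIL (|-1-4|=5 > 1)], height=5
Node 21 violates the condition: |-1 - 1| = 2 > 1.
Result: Not balanced


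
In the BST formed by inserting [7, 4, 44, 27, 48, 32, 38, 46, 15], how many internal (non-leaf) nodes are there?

Tree built from: [7, 4, 44, 27, 48, 32, 38, 46, 15]
Tree (level-order array): [7, 4, 44, None, None, 27, 48, 15, 32, 46, None, None, None, None, 38]
Rule: An internal node has at least one child.
Per-node child counts:
  node 7: 2 child(ren)
  node 4: 0 child(ren)
  node 44: 2 child(ren)
  node 27: 2 child(ren)
  node 15: 0 child(ren)
  node 32: 1 child(ren)
  node 38: 0 child(ren)
  node 48: 1 child(ren)
  node 46: 0 child(ren)
Matching nodes: [7, 44, 27, 32, 48]
Count of internal (non-leaf) nodes: 5


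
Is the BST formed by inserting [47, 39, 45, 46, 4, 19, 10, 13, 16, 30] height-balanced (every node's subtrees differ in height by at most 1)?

Tree (level-order array): [47, 39, None, 4, 45, None, 19, None, 46, 10, 30, None, None, None, 13, None, None, None, 16]
Definition: a tree is height-balanced if, at every node, |h(left) - h(right)| <= 1 (empty subtree has height -1).
Bottom-up per-node check:
  node 16: h_left=-1, h_right=-1, diff=0 [OK], height=0
  node 13: h_left=-1, h_right=0, diff=1 [OK], height=1
  node 10: h_left=-1, h_right=1, diff=2 [FAIL (|-1-1|=2 > 1)], height=2
  node 30: h_left=-1, h_right=-1, diff=0 [OK], height=0
  node 19: h_left=2, h_right=0, diff=2 [FAIL (|2-0|=2 > 1)], height=3
  node 4: h_left=-1, h_right=3, diff=4 [FAIL (|-1-3|=4 > 1)], height=4
  node 46: h_left=-1, h_right=-1, diff=0 [OK], height=0
  node 45: h_left=-1, h_right=0, diff=1 [OK], height=1
  node 39: h_left=4, h_right=1, diff=3 [FAIL (|4-1|=3 > 1)], height=5
  node 47: h_left=5, h_right=-1, diff=6 [FAIL (|5--1|=6 > 1)], height=6
Node 10 violates the condition: |-1 - 1| = 2 > 1.
Result: Not balanced


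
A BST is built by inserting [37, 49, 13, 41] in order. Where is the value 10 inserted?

Starting tree (level order): [37, 13, 49, None, None, 41]
Insertion path: 37 -> 13
Result: insert 10 as left child of 13
Final tree (level order): [37, 13, 49, 10, None, 41]


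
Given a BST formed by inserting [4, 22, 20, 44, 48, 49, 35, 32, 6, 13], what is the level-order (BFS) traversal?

Tree insertion order: [4, 22, 20, 44, 48, 49, 35, 32, 6, 13]
Tree (level-order array): [4, None, 22, 20, 44, 6, None, 35, 48, None, 13, 32, None, None, 49]
BFS from the root, enqueuing left then right child of each popped node:
  queue [4] -> pop 4, enqueue [22], visited so far: [4]
  queue [22] -> pop 22, enqueue [20, 44], visited so far: [4, 22]
  queue [20, 44] -> pop 20, enqueue [6], visited so far: [4, 22, 20]
  queue [44, 6] -> pop 44, enqueue [35, 48], visited so far: [4, 22, 20, 44]
  queue [6, 35, 48] -> pop 6, enqueue [13], visited so far: [4, 22, 20, 44, 6]
  queue [35, 48, 13] -> pop 35, enqueue [32], visited so far: [4, 22, 20, 44, 6, 35]
  queue [48, 13, 32] -> pop 48, enqueue [49], visited so far: [4, 22, 20, 44, 6, 35, 48]
  queue [13, 32, 49] -> pop 13, enqueue [none], visited so far: [4, 22, 20, 44, 6, 35, 48, 13]
  queue [32, 49] -> pop 32, enqueue [none], visited so far: [4, 22, 20, 44, 6, 35, 48, 13, 32]
  queue [49] -> pop 49, enqueue [none], visited so far: [4, 22, 20, 44, 6, 35, 48, 13, 32, 49]
Result: [4, 22, 20, 44, 6, 35, 48, 13, 32, 49]


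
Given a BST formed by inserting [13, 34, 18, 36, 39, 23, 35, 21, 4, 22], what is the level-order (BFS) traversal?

Tree insertion order: [13, 34, 18, 36, 39, 23, 35, 21, 4, 22]
Tree (level-order array): [13, 4, 34, None, None, 18, 36, None, 23, 35, 39, 21, None, None, None, None, None, None, 22]
BFS from the root, enqueuing left then right child of each popped node:
  queue [13] -> pop 13, enqueue [4, 34], visited so far: [13]
  queue [4, 34] -> pop 4, enqueue [none], visited so far: [13, 4]
  queue [34] -> pop 34, enqueue [18, 36], visited so far: [13, 4, 34]
  queue [18, 36] -> pop 18, enqueue [23], visited so far: [13, 4, 34, 18]
  queue [36, 23] -> pop 36, enqueue [35, 39], visited so far: [13, 4, 34, 18, 36]
  queue [23, 35, 39] -> pop 23, enqueue [21], visited so far: [13, 4, 34, 18, 36, 23]
  queue [35, 39, 21] -> pop 35, enqueue [none], visited so far: [13, 4, 34, 18, 36, 23, 35]
  queue [39, 21] -> pop 39, enqueue [none], visited so far: [13, 4, 34, 18, 36, 23, 35, 39]
  queue [21] -> pop 21, enqueue [22], visited so far: [13, 4, 34, 18, 36, 23, 35, 39, 21]
  queue [22] -> pop 22, enqueue [none], visited so far: [13, 4, 34, 18, 36, 23, 35, 39, 21, 22]
Result: [13, 4, 34, 18, 36, 23, 35, 39, 21, 22]


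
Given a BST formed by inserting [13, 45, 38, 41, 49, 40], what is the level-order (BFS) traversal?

Tree insertion order: [13, 45, 38, 41, 49, 40]
Tree (level-order array): [13, None, 45, 38, 49, None, 41, None, None, 40]
BFS from the root, enqueuing left then right child of each popped node:
  queue [13] -> pop 13, enqueue [45], visited so far: [13]
  queue [45] -> pop 45, enqueue [38, 49], visited so far: [13, 45]
  queue [38, 49] -> pop 38, enqueue [41], visited so far: [13, 45, 38]
  queue [49, 41] -> pop 49, enqueue [none], visited so far: [13, 45, 38, 49]
  queue [41] -> pop 41, enqueue [40], visited so far: [13, 45, 38, 49, 41]
  queue [40] -> pop 40, enqueue [none], visited so far: [13, 45, 38, 49, 41, 40]
Result: [13, 45, 38, 49, 41, 40]


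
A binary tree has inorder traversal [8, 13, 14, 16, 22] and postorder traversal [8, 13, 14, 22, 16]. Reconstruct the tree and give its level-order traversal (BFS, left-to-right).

Inorder:   [8, 13, 14, 16, 22]
Postorder: [8, 13, 14, 22, 16]
Algorithm: postorder visits root last, so walk postorder right-to-left;
each value is the root of the current inorder slice — split it at that
value, recurse on the right subtree first, then the left.
Recursive splits:
  root=16; inorder splits into left=[8, 13, 14], right=[22]
  root=22; inorder splits into left=[], right=[]
  root=14; inorder splits into left=[8, 13], right=[]
  root=13; inorder splits into left=[8], right=[]
  root=8; inorder splits into left=[], right=[]
Reconstructed level-order: [16, 14, 22, 13, 8]


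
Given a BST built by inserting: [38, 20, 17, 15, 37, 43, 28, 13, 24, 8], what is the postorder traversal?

Tree insertion order: [38, 20, 17, 15, 37, 43, 28, 13, 24, 8]
Tree (level-order array): [38, 20, 43, 17, 37, None, None, 15, None, 28, None, 13, None, 24, None, 8]
Postorder traversal: [8, 13, 15, 17, 24, 28, 37, 20, 43, 38]


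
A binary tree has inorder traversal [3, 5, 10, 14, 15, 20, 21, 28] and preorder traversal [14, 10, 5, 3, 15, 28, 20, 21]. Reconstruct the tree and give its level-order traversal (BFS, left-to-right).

Inorder:  [3, 5, 10, 14, 15, 20, 21, 28]
Preorder: [14, 10, 5, 3, 15, 28, 20, 21]
Algorithm: preorder visits root first, so consume preorder in order;
for each root, split the current inorder slice at that value into
left-subtree inorder and right-subtree inorder, then recurse.
Recursive splits:
  root=14; inorder splits into left=[3, 5, 10], right=[15, 20, 21, 28]
  root=10; inorder splits into left=[3, 5], right=[]
  root=5; inorder splits into left=[3], right=[]
  root=3; inorder splits into left=[], right=[]
  root=15; inorder splits into left=[], right=[20, 21, 28]
  root=28; inorder splits into left=[20, 21], right=[]
  root=20; inorder splits into left=[], right=[21]
  root=21; inorder splits into left=[], right=[]
Reconstructed level-order: [14, 10, 15, 5, 28, 3, 20, 21]


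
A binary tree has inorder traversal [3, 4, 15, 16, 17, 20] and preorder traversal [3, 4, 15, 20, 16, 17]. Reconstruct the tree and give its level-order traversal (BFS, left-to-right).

Inorder:  [3, 4, 15, 16, 17, 20]
Preorder: [3, 4, 15, 20, 16, 17]
Algorithm: preorder visits root first, so consume preorder in order;
for each root, split the current inorder slice at that value into
left-subtree inorder and right-subtree inorder, then recurse.
Recursive splits:
  root=3; inorder splits into left=[], right=[4, 15, 16, 17, 20]
  root=4; inorder splits into left=[], right=[15, 16, 17, 20]
  root=15; inorder splits into left=[], right=[16, 17, 20]
  root=20; inorder splits into left=[16, 17], right=[]
  root=16; inorder splits into left=[], right=[17]
  root=17; inorder splits into left=[], right=[]
Reconstructed level-order: [3, 4, 15, 20, 16, 17]


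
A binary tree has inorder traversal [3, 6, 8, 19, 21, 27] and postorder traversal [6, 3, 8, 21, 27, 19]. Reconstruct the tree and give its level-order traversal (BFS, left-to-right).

Inorder:   [3, 6, 8, 19, 21, 27]
Postorder: [6, 3, 8, 21, 27, 19]
Algorithm: postorder visits root last, so walk postorder right-to-left;
each value is the root of the current inorder slice — split it at that
value, recurse on the right subtree first, then the left.
Recursive splits:
  root=19; inorder splits into left=[3, 6, 8], right=[21, 27]
  root=27; inorder splits into left=[21], right=[]
  root=21; inorder splits into left=[], right=[]
  root=8; inorder splits into left=[3, 6], right=[]
  root=3; inorder splits into left=[], right=[6]
  root=6; inorder splits into left=[], right=[]
Reconstructed level-order: [19, 8, 27, 3, 21, 6]


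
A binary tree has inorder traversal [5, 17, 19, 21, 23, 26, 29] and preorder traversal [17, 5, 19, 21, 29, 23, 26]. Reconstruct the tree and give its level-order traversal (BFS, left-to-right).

Inorder:  [5, 17, 19, 21, 23, 26, 29]
Preorder: [17, 5, 19, 21, 29, 23, 26]
Algorithm: preorder visits root first, so consume preorder in order;
for each root, split the current inorder slice at that value into
left-subtree inorder and right-subtree inorder, then recurse.
Recursive splits:
  root=17; inorder splits into left=[5], right=[19, 21, 23, 26, 29]
  root=5; inorder splits into left=[], right=[]
  root=19; inorder splits into left=[], right=[21, 23, 26, 29]
  root=21; inorder splits into left=[], right=[23, 26, 29]
  root=29; inorder splits into left=[23, 26], right=[]
  root=23; inorder splits into left=[], right=[26]
  root=26; inorder splits into left=[], right=[]
Reconstructed level-order: [17, 5, 19, 21, 29, 23, 26]


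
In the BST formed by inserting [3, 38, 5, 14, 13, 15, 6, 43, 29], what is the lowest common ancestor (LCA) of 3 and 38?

Tree insertion order: [3, 38, 5, 14, 13, 15, 6, 43, 29]
Tree (level-order array): [3, None, 38, 5, 43, None, 14, None, None, 13, 15, 6, None, None, 29]
In a BST, the LCA of p=3, q=38 is the first node v on the
root-to-leaf path with p <= v <= q (go left if both < v, right if both > v).
Walk from root:
  at 3: 3 <= 3 <= 38, this is the LCA
LCA = 3


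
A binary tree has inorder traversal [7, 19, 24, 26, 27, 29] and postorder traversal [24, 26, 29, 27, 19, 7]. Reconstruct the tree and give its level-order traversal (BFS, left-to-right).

Inorder:   [7, 19, 24, 26, 27, 29]
Postorder: [24, 26, 29, 27, 19, 7]
Algorithm: postorder visits root last, so walk postorder right-to-left;
each value is the root of the current inorder slice — split it at that
value, recurse on the right subtree first, then the left.
Recursive splits:
  root=7; inorder splits into left=[], right=[19, 24, 26, 27, 29]
  root=19; inorder splits into left=[], right=[24, 26, 27, 29]
  root=27; inorder splits into left=[24, 26], right=[29]
  root=29; inorder splits into left=[], right=[]
  root=26; inorder splits into left=[24], right=[]
  root=24; inorder splits into left=[], right=[]
Reconstructed level-order: [7, 19, 27, 26, 29, 24]


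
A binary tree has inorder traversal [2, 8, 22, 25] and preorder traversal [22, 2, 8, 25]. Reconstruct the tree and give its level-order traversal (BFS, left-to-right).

Inorder:  [2, 8, 22, 25]
Preorder: [22, 2, 8, 25]
Algorithm: preorder visits root first, so consume preorder in order;
for each root, split the current inorder slice at that value into
left-subtree inorder and right-subtree inorder, then recurse.
Recursive splits:
  root=22; inorder splits into left=[2, 8], right=[25]
  root=2; inorder splits into left=[], right=[8]
  root=8; inorder splits into left=[], right=[]
  root=25; inorder splits into left=[], right=[]
Reconstructed level-order: [22, 2, 25, 8]


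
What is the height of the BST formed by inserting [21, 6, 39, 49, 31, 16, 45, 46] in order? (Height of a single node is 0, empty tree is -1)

Insertion order: [21, 6, 39, 49, 31, 16, 45, 46]
Tree (level-order array): [21, 6, 39, None, 16, 31, 49, None, None, None, None, 45, None, None, 46]
Compute height bottom-up (empty subtree = -1):
  height(16) = 1 + max(-1, -1) = 0
  height(6) = 1 + max(-1, 0) = 1
  height(31) = 1 + max(-1, -1) = 0
  height(46) = 1 + max(-1, -1) = 0
  height(45) = 1 + max(-1, 0) = 1
  height(49) = 1 + max(1, -1) = 2
  height(39) = 1 + max(0, 2) = 3
  height(21) = 1 + max(1, 3) = 4
Height = 4


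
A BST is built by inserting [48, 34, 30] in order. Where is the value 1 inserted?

Starting tree (level order): [48, 34, None, 30]
Insertion path: 48 -> 34 -> 30
Result: insert 1 as left child of 30
Final tree (level order): [48, 34, None, 30, None, 1]


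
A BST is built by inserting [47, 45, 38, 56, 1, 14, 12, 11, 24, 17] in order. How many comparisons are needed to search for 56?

Search path for 56: 47 -> 56
Found: True
Comparisons: 2


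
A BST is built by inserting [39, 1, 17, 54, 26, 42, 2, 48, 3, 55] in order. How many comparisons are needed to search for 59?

Search path for 59: 39 -> 54 -> 55
Found: False
Comparisons: 3


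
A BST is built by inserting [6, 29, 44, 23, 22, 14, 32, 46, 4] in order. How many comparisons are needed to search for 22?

Search path for 22: 6 -> 29 -> 23 -> 22
Found: True
Comparisons: 4


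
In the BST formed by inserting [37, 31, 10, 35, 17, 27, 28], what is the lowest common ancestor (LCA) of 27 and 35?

Tree insertion order: [37, 31, 10, 35, 17, 27, 28]
Tree (level-order array): [37, 31, None, 10, 35, None, 17, None, None, None, 27, None, 28]
In a BST, the LCA of p=27, q=35 is the first node v on the
root-to-leaf path with p <= v <= q (go left if both < v, right if both > v).
Walk from root:
  at 37: both 27 and 35 < 37, go left
  at 31: 27 <= 31 <= 35, this is the LCA
LCA = 31


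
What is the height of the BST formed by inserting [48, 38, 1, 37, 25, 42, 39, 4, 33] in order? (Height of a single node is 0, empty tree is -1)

Insertion order: [48, 38, 1, 37, 25, 42, 39, 4, 33]
Tree (level-order array): [48, 38, None, 1, 42, None, 37, 39, None, 25, None, None, None, 4, 33]
Compute height bottom-up (empty subtree = -1):
  height(4) = 1 + max(-1, -1) = 0
  height(33) = 1 + max(-1, -1) = 0
  height(25) = 1 + max(0, 0) = 1
  height(37) = 1 + max(1, -1) = 2
  height(1) = 1 + max(-1, 2) = 3
  height(39) = 1 + max(-1, -1) = 0
  height(42) = 1 + max(0, -1) = 1
  height(38) = 1 + max(3, 1) = 4
  height(48) = 1 + max(4, -1) = 5
Height = 5


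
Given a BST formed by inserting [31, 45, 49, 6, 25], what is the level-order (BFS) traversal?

Tree insertion order: [31, 45, 49, 6, 25]
Tree (level-order array): [31, 6, 45, None, 25, None, 49]
BFS from the root, enqueuing left then right child of each popped node:
  queue [31] -> pop 31, enqueue [6, 45], visited so far: [31]
  queue [6, 45] -> pop 6, enqueue [25], visited so far: [31, 6]
  queue [45, 25] -> pop 45, enqueue [49], visited so far: [31, 6, 45]
  queue [25, 49] -> pop 25, enqueue [none], visited so far: [31, 6, 45, 25]
  queue [49] -> pop 49, enqueue [none], visited so far: [31, 6, 45, 25, 49]
Result: [31, 6, 45, 25, 49]


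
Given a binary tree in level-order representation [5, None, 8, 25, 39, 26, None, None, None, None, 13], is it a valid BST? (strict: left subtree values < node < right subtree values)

Level-order array: [5, None, 8, 25, 39, 26, None, None, None, None, 13]
Validate using subtree bounds (lo, hi): at each node, require lo < value < hi,
then recurse left with hi=value and right with lo=value.
Preorder trace (stopping at first violation):
  at node 5 with bounds (-inf, +inf): OK
  at node 8 with bounds (5, +inf): OK
  at node 25 with bounds (5, 8): VIOLATION
Node 25 violates its bound: not (5 < 25 < 8).
Result: Not a valid BST


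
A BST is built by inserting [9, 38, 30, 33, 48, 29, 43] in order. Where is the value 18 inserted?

Starting tree (level order): [9, None, 38, 30, 48, 29, 33, 43]
Insertion path: 9 -> 38 -> 30 -> 29
Result: insert 18 as left child of 29
Final tree (level order): [9, None, 38, 30, 48, 29, 33, 43, None, 18]


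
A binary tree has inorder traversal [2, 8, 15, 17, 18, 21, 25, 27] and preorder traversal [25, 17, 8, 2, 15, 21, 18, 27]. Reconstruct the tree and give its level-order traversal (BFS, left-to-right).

Inorder:  [2, 8, 15, 17, 18, 21, 25, 27]
Preorder: [25, 17, 8, 2, 15, 21, 18, 27]
Algorithm: preorder visits root first, so consume preorder in order;
for each root, split the current inorder slice at that value into
left-subtree inorder and right-subtree inorder, then recurse.
Recursive splits:
  root=25; inorder splits into left=[2, 8, 15, 17, 18, 21], right=[27]
  root=17; inorder splits into left=[2, 8, 15], right=[18, 21]
  root=8; inorder splits into left=[2], right=[15]
  root=2; inorder splits into left=[], right=[]
  root=15; inorder splits into left=[], right=[]
  root=21; inorder splits into left=[18], right=[]
  root=18; inorder splits into left=[], right=[]
  root=27; inorder splits into left=[], right=[]
Reconstructed level-order: [25, 17, 27, 8, 21, 2, 15, 18]


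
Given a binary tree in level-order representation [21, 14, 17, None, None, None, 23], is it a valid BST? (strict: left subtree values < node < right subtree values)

Level-order array: [21, 14, 17, None, None, None, 23]
Validate using subtree bounds (lo, hi): at each node, require lo < value < hi,
then recurse left with hi=value and right with lo=value.
Preorder trace (stopping at first violation):
  at node 21 with bounds (-inf, +inf): OK
  at node 14 with bounds (-inf, 21): OK
  at node 17 with bounds (21, +inf): VIOLATION
Node 17 violates its bound: not (21 < 17 < +inf).
Result: Not a valid BST


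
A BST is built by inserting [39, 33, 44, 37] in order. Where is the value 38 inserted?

Starting tree (level order): [39, 33, 44, None, 37]
Insertion path: 39 -> 33 -> 37
Result: insert 38 as right child of 37
Final tree (level order): [39, 33, 44, None, 37, None, None, None, 38]


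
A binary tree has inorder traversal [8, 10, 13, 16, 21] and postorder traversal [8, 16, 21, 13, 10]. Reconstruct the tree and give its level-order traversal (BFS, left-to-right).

Inorder:   [8, 10, 13, 16, 21]
Postorder: [8, 16, 21, 13, 10]
Algorithm: postorder visits root last, so walk postorder right-to-left;
each value is the root of the current inorder slice — split it at that
value, recurse on the right subtree first, then the left.
Recursive splits:
  root=10; inorder splits into left=[8], right=[13, 16, 21]
  root=13; inorder splits into left=[], right=[16, 21]
  root=21; inorder splits into left=[16], right=[]
  root=16; inorder splits into left=[], right=[]
  root=8; inorder splits into left=[], right=[]
Reconstructed level-order: [10, 8, 13, 21, 16]


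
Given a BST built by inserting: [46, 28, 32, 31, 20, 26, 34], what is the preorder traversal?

Tree insertion order: [46, 28, 32, 31, 20, 26, 34]
Tree (level-order array): [46, 28, None, 20, 32, None, 26, 31, 34]
Preorder traversal: [46, 28, 20, 26, 32, 31, 34]


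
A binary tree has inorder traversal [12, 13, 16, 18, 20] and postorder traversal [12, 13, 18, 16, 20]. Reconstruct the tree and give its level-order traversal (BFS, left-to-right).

Inorder:   [12, 13, 16, 18, 20]
Postorder: [12, 13, 18, 16, 20]
Algorithm: postorder visits root last, so walk postorder right-to-left;
each value is the root of the current inorder slice — split it at that
value, recurse on the right subtree first, then the left.
Recursive splits:
  root=20; inorder splits into left=[12, 13, 16, 18], right=[]
  root=16; inorder splits into left=[12, 13], right=[18]
  root=18; inorder splits into left=[], right=[]
  root=13; inorder splits into left=[12], right=[]
  root=12; inorder splits into left=[], right=[]
Reconstructed level-order: [20, 16, 13, 18, 12]


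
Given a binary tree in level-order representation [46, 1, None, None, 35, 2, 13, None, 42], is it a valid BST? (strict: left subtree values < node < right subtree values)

Level-order array: [46, 1, None, None, 35, 2, 13, None, 42]
Validate using subtree bounds (lo, hi): at each node, require lo < value < hi,
then recurse left with hi=value and right with lo=value.
Preorder trace (stopping at first violation):
  at node 46 with bounds (-inf, +inf): OK
  at node 1 with bounds (-inf, 46): OK
  at node 35 with bounds (1, 46): OK
  at node 2 with bounds (1, 35): OK
  at node 42 with bounds (2, 35): VIOLATION
Node 42 violates its bound: not (2 < 42 < 35).
Result: Not a valid BST


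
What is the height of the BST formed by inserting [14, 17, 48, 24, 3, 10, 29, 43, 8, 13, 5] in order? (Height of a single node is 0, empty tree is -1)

Insertion order: [14, 17, 48, 24, 3, 10, 29, 43, 8, 13, 5]
Tree (level-order array): [14, 3, 17, None, 10, None, 48, 8, 13, 24, None, 5, None, None, None, None, 29, None, None, None, 43]
Compute height bottom-up (empty subtree = -1):
  height(5) = 1 + max(-1, -1) = 0
  height(8) = 1 + max(0, -1) = 1
  height(13) = 1 + max(-1, -1) = 0
  height(10) = 1 + max(1, 0) = 2
  height(3) = 1 + max(-1, 2) = 3
  height(43) = 1 + max(-1, -1) = 0
  height(29) = 1 + max(-1, 0) = 1
  height(24) = 1 + max(-1, 1) = 2
  height(48) = 1 + max(2, -1) = 3
  height(17) = 1 + max(-1, 3) = 4
  height(14) = 1 + max(3, 4) = 5
Height = 5


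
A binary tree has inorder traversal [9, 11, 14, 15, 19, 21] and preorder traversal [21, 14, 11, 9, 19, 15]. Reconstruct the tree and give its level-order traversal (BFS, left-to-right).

Inorder:  [9, 11, 14, 15, 19, 21]
Preorder: [21, 14, 11, 9, 19, 15]
Algorithm: preorder visits root first, so consume preorder in order;
for each root, split the current inorder slice at that value into
left-subtree inorder and right-subtree inorder, then recurse.
Recursive splits:
  root=21; inorder splits into left=[9, 11, 14, 15, 19], right=[]
  root=14; inorder splits into left=[9, 11], right=[15, 19]
  root=11; inorder splits into left=[9], right=[]
  root=9; inorder splits into left=[], right=[]
  root=19; inorder splits into left=[15], right=[]
  root=15; inorder splits into left=[], right=[]
Reconstructed level-order: [21, 14, 11, 19, 9, 15]


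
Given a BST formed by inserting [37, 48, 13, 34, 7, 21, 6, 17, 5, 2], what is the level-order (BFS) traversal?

Tree insertion order: [37, 48, 13, 34, 7, 21, 6, 17, 5, 2]
Tree (level-order array): [37, 13, 48, 7, 34, None, None, 6, None, 21, None, 5, None, 17, None, 2]
BFS from the root, enqueuing left then right child of each popped node:
  queue [37] -> pop 37, enqueue [13, 48], visited so far: [37]
  queue [13, 48] -> pop 13, enqueue [7, 34], visited so far: [37, 13]
  queue [48, 7, 34] -> pop 48, enqueue [none], visited so far: [37, 13, 48]
  queue [7, 34] -> pop 7, enqueue [6], visited so far: [37, 13, 48, 7]
  queue [34, 6] -> pop 34, enqueue [21], visited so far: [37, 13, 48, 7, 34]
  queue [6, 21] -> pop 6, enqueue [5], visited so far: [37, 13, 48, 7, 34, 6]
  queue [21, 5] -> pop 21, enqueue [17], visited so far: [37, 13, 48, 7, 34, 6, 21]
  queue [5, 17] -> pop 5, enqueue [2], visited so far: [37, 13, 48, 7, 34, 6, 21, 5]
  queue [17, 2] -> pop 17, enqueue [none], visited so far: [37, 13, 48, 7, 34, 6, 21, 5, 17]
  queue [2] -> pop 2, enqueue [none], visited so far: [37, 13, 48, 7, 34, 6, 21, 5, 17, 2]
Result: [37, 13, 48, 7, 34, 6, 21, 5, 17, 2]


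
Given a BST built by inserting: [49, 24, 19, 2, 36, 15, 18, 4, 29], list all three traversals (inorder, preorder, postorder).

Tree insertion order: [49, 24, 19, 2, 36, 15, 18, 4, 29]
Tree (level-order array): [49, 24, None, 19, 36, 2, None, 29, None, None, 15, None, None, 4, 18]
Inorder (L, root, R): [2, 4, 15, 18, 19, 24, 29, 36, 49]
Preorder (root, L, R): [49, 24, 19, 2, 15, 4, 18, 36, 29]
Postorder (L, R, root): [4, 18, 15, 2, 19, 29, 36, 24, 49]


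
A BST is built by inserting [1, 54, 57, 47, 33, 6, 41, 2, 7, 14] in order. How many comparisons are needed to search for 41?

Search path for 41: 1 -> 54 -> 47 -> 33 -> 41
Found: True
Comparisons: 5


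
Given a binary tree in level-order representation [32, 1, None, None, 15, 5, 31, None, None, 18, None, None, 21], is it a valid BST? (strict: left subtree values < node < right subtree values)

Level-order array: [32, 1, None, None, 15, 5, 31, None, None, 18, None, None, 21]
Validate using subtree bounds (lo, hi): at each node, require lo < value < hi,
then recurse left with hi=value and right with lo=value.
Preorder trace (stopping at first violation):
  at node 32 with bounds (-inf, +inf): OK
  at node 1 with bounds (-inf, 32): OK
  at node 15 with bounds (1, 32): OK
  at node 5 with bounds (1, 15): OK
  at node 31 with bounds (15, 32): OK
  at node 18 with bounds (15, 31): OK
  at node 21 with bounds (18, 31): OK
No violation found at any node.
Result: Valid BST


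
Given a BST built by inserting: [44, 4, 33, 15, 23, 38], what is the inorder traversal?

Tree insertion order: [44, 4, 33, 15, 23, 38]
Tree (level-order array): [44, 4, None, None, 33, 15, 38, None, 23]
Inorder traversal: [4, 15, 23, 33, 38, 44]


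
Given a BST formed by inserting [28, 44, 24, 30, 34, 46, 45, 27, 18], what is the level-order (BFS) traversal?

Tree insertion order: [28, 44, 24, 30, 34, 46, 45, 27, 18]
Tree (level-order array): [28, 24, 44, 18, 27, 30, 46, None, None, None, None, None, 34, 45]
BFS from the root, enqueuing left then right child of each popped node:
  queue [28] -> pop 28, enqueue [24, 44], visited so far: [28]
  queue [24, 44] -> pop 24, enqueue [18, 27], visited so far: [28, 24]
  queue [44, 18, 27] -> pop 44, enqueue [30, 46], visited so far: [28, 24, 44]
  queue [18, 27, 30, 46] -> pop 18, enqueue [none], visited so far: [28, 24, 44, 18]
  queue [27, 30, 46] -> pop 27, enqueue [none], visited so far: [28, 24, 44, 18, 27]
  queue [30, 46] -> pop 30, enqueue [34], visited so far: [28, 24, 44, 18, 27, 30]
  queue [46, 34] -> pop 46, enqueue [45], visited so far: [28, 24, 44, 18, 27, 30, 46]
  queue [34, 45] -> pop 34, enqueue [none], visited so far: [28, 24, 44, 18, 27, 30, 46, 34]
  queue [45] -> pop 45, enqueue [none], visited so far: [28, 24, 44, 18, 27, 30, 46, 34, 45]
Result: [28, 24, 44, 18, 27, 30, 46, 34, 45]


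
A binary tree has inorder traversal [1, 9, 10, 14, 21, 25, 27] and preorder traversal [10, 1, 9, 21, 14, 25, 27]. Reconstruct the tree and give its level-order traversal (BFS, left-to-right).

Inorder:  [1, 9, 10, 14, 21, 25, 27]
Preorder: [10, 1, 9, 21, 14, 25, 27]
Algorithm: preorder visits root first, so consume preorder in order;
for each root, split the current inorder slice at that value into
left-subtree inorder and right-subtree inorder, then recurse.
Recursive splits:
  root=10; inorder splits into left=[1, 9], right=[14, 21, 25, 27]
  root=1; inorder splits into left=[], right=[9]
  root=9; inorder splits into left=[], right=[]
  root=21; inorder splits into left=[14], right=[25, 27]
  root=14; inorder splits into left=[], right=[]
  root=25; inorder splits into left=[], right=[27]
  root=27; inorder splits into left=[], right=[]
Reconstructed level-order: [10, 1, 21, 9, 14, 25, 27]


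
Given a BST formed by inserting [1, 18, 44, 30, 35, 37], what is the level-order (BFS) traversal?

Tree insertion order: [1, 18, 44, 30, 35, 37]
Tree (level-order array): [1, None, 18, None, 44, 30, None, None, 35, None, 37]
BFS from the root, enqueuing left then right child of each popped node:
  queue [1] -> pop 1, enqueue [18], visited so far: [1]
  queue [18] -> pop 18, enqueue [44], visited so far: [1, 18]
  queue [44] -> pop 44, enqueue [30], visited so far: [1, 18, 44]
  queue [30] -> pop 30, enqueue [35], visited so far: [1, 18, 44, 30]
  queue [35] -> pop 35, enqueue [37], visited so far: [1, 18, 44, 30, 35]
  queue [37] -> pop 37, enqueue [none], visited so far: [1, 18, 44, 30, 35, 37]
Result: [1, 18, 44, 30, 35, 37]


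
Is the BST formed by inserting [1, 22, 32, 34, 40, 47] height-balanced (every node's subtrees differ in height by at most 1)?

Tree (level-order array): [1, None, 22, None, 32, None, 34, None, 40, None, 47]
Definition: a tree is height-balanced if, at every node, |h(left) - h(right)| <= 1 (empty subtree has height -1).
Bottom-up per-node check:
  node 47: h_left=-1, h_right=-1, diff=0 [OK], height=0
  node 40: h_left=-1, h_right=0, diff=1 [OK], height=1
  node 34: h_left=-1, h_right=1, diff=2 [FAIL (|-1-1|=2 > 1)], height=2
  node 32: h_left=-1, h_right=2, diff=3 [FAIL (|-1-2|=3 > 1)], height=3
  node 22: h_left=-1, h_right=3, diff=4 [FAIL (|-1-3|=4 > 1)], height=4
  node 1: h_left=-1, h_right=4, diff=5 [FAIL (|-1-4|=5 > 1)], height=5
Node 34 violates the condition: |-1 - 1| = 2 > 1.
Result: Not balanced
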